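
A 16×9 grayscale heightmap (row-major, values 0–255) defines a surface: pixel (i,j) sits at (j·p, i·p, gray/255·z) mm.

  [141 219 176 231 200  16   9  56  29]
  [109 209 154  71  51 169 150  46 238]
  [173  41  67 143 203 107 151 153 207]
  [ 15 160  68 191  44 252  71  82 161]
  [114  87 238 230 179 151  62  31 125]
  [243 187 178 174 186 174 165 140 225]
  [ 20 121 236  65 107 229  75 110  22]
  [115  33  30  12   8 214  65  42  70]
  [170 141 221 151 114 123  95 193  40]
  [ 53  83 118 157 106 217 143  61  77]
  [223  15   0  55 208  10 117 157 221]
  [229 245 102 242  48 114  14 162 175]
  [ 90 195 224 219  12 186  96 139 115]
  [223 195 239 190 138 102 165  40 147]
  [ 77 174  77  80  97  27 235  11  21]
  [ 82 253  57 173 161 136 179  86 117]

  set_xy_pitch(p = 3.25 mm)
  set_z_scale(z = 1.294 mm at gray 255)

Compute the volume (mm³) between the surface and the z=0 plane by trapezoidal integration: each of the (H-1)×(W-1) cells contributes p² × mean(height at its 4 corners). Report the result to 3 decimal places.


height_mm = gray/255 × 1.294; cell vol = 3.25² × mean(4 corners)
unit = 3.25² × 1.294 / (4×255) = 0.0133999 mm³ per gray-sum
row 0: Σ corner-gray over 8 cells = 4031  → 54.0149
row 1: Σ corner-gray over 8 cells = 4157  → 55.7033
row 2: Σ corner-gray over 8 cells = 4022  → 53.8943
row 3: Σ corner-gray over 8 cells = 4107  → 55.0333
row 4: Σ corner-gray over 8 cells = 5071  → 67.9508
row 5: Σ corner-gray over 8 cells = 4804  → 64.3730
row 6: Σ corner-gray over 8 cells = 2921  → 39.1410
row 7: Σ corner-gray over 8 cells = 3279  → 43.9382
row 8: Σ corner-gray over 8 cells = 4186  → 56.0919
row 9: Σ corner-gray over 8 cells = 3468  → 46.4708
row 10: Σ corner-gray over 8 cells = 3826  → 51.2679
row 11: Σ corner-gray over 8 cells = 4605  → 61.7064
row 12: Σ corner-gray over 8 cells = 4855  → 65.0564
row 13: Σ corner-gray over 8 cells = 4008  → 53.7067
row 14: Σ corner-gray over 8 cells = 3789  → 50.7721
Σ rows: total corner-gray = 61129  → 819.1211 mm³

819.121


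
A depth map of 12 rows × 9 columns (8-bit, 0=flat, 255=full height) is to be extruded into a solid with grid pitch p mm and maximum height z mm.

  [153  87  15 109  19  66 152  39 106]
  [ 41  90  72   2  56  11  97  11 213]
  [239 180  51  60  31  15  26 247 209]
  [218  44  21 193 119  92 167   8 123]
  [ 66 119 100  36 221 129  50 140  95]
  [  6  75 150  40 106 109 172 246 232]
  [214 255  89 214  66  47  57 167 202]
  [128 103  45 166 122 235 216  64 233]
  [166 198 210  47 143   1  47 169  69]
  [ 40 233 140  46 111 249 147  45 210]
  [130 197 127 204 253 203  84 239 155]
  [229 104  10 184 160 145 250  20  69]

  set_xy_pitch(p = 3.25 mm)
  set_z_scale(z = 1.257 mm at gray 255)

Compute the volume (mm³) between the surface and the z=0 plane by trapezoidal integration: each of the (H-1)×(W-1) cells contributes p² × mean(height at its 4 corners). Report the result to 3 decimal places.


548.720

height_mm = gray/255 × 1.257; cell vol = 3.25² × mean(4 corners)
unit = 3.25² × 1.257 / (4×255) = 0.0130167 mm³ per gray-sum
row 0: Σ corner-gray over 8 cells = 2165  → 28.1812
row 1: Σ corner-gray over 8 cells = 2600  → 33.8435
row 2: Σ corner-gray over 8 cells = 3297  → 42.9162
row 3: Σ corner-gray over 8 cells = 3380  → 43.9965
row 4: Σ corner-gray over 8 cells = 3785  → 49.2683
row 5: Σ corner-gray over 8 cells = 4240  → 55.1909
row 6: Σ corner-gray over 8 cells = 4469  → 58.1718
row 7: Σ corner-gray over 8 cells = 4128  → 53.7331
row 8: Σ corner-gray over 8 cells = 4057  → 52.8089
row 9: Σ corner-gray over 8 cells = 5091  → 66.2682
row 10: Σ corner-gray over 8 cells = 4943  → 64.3417
Σ rows: total corner-gray = 42155  → 548.7202 mm³


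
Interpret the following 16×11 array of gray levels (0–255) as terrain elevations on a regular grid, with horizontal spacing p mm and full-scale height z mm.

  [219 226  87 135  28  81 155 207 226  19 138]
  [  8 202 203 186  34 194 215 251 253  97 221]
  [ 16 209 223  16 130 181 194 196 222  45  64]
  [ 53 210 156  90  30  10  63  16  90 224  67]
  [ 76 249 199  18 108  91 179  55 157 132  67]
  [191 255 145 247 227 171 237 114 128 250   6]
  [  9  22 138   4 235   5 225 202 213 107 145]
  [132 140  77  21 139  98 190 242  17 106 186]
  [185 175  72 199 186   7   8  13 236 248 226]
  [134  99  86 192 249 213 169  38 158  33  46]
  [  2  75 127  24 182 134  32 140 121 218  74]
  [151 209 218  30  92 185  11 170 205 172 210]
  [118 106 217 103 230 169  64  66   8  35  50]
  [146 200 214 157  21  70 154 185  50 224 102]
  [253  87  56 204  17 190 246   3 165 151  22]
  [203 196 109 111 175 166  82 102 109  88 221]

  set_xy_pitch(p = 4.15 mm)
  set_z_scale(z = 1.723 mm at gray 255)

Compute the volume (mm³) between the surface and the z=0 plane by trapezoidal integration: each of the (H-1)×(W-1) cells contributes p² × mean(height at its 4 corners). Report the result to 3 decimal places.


height_mm = gray/255 × 1.723; cell vol = 4.15² × mean(4 corners)
unit = 4.15² × 1.723 / (4×255) = 0.0290925 mm³ per gray-sum
row 0: Σ corner-gray over 10 cells = 6184  → 179.9081
row 1: Σ corner-gray over 10 cells = 6411  → 186.5121
row 2: Σ corner-gray over 10 cells = 4810  → 139.9350
row 3: Σ corner-gray over 10 cells = 4417  → 128.5016
row 4: Σ corner-gray over 10 cells = 6264  → 182.2355
row 5: Σ corner-gray over 10 cells = 6201  → 180.4027
row 6: Σ corner-gray over 10 cells = 4834  → 140.6332
row 7: Σ corner-gray over 10 cells = 5077  → 147.7027
row 8: Σ corner-gray over 10 cells = 5353  → 155.7322
row 9: Σ corner-gray over 10 cells = 4836  → 140.6914
row 10: Σ corner-gray over 10 cells = 5127  → 149.1573
row 11: Σ corner-gray over 10 cells = 5109  → 148.6337
row 12: Σ corner-gray over 10 cells = 4962  → 144.3571
row 13: Σ corner-gray over 10 cells = 5311  → 154.5104
row 14: Σ corner-gray over 10 cells = 5213  → 151.6593
Σ rows: total corner-gray = 80109  → 2330.5725 mm³

2330.572


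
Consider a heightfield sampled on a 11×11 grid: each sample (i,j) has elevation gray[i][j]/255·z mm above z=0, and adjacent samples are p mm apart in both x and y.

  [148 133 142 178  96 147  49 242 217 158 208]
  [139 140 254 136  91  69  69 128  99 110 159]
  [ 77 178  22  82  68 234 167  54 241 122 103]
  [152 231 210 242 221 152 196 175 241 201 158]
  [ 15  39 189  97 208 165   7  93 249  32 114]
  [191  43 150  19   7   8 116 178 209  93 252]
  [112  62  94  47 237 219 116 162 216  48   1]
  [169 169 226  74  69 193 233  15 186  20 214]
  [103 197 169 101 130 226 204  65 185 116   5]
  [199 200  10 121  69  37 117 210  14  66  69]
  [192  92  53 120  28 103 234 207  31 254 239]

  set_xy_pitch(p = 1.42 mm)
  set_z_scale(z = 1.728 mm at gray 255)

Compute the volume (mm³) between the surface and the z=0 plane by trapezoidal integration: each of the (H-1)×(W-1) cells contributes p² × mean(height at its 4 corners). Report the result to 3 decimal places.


180.540

height_mm = gray/255 × 1.728; cell vol = 1.42² × mean(4 corners)
unit = 1.42² × 1.728 / (4×255) = 0.00341602 mm³ per gray-sum
row 0: Σ corner-gray over 10 cells = 5570  → 19.0272
row 1: Σ corner-gray over 10 cells = 5006  → 17.1006
row 2: Σ corner-gray over 10 cells = 6564  → 22.4227
row 3: Σ corner-gray over 10 cells = 6335  → 21.6405
row 4: Σ corner-gray over 10 cells = 4376  → 14.9485
row 5: Σ corner-gray over 10 cells = 4604  → 15.7274
row 6: Σ corner-gray over 10 cells = 5268  → 17.9956
row 7: Σ corner-gray over 10 cells = 5647  → 19.2903
row 8: Σ corner-gray over 10 cells = 4850  → 16.5677
row 9: Σ corner-gray over 10 cells = 4631  → 15.8196
Σ rows: total corner-gray = 52851  → 180.5400 mm³


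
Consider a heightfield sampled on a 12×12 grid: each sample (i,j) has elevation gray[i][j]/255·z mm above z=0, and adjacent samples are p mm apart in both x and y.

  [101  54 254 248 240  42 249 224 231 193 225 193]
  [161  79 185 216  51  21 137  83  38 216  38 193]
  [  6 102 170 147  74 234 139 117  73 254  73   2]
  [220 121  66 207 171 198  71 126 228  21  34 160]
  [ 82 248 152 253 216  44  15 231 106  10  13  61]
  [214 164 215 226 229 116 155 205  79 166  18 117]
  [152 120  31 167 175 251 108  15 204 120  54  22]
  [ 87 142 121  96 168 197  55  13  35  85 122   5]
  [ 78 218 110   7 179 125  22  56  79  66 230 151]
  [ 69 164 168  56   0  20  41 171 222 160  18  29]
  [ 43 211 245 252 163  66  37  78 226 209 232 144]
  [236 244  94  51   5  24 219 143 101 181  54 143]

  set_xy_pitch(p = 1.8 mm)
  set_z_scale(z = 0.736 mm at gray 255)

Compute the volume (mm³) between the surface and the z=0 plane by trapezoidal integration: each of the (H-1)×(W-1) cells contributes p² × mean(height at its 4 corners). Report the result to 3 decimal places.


height_mm = gray/255 × 0.736; cell vol = 1.8² × mean(4 corners)
unit = 1.8² × 0.736 / (4×255) = 0.00233788 mm³ per gray-sum
row 0: Σ corner-gray over 11 cells = 6696  → 15.6545
row 1: Σ corner-gray over 11 cells = 5256  → 12.2879
row 2: Σ corner-gray over 11 cells = 5640  → 13.1857
row 3: Σ corner-gray over 11 cells = 5585  → 13.0571
row 4: Σ corner-gray over 11 cells = 6196  → 14.4855
row 5: Σ corner-gray over 11 cells = 6141  → 14.3569
row 6: Σ corner-gray over 11 cells = 4824  → 11.2779
row 7: Σ corner-gray over 11 cells = 4573  → 10.6911
row 8: Σ corner-gray over 11 cells = 4551  → 10.6397
row 9: Σ corner-gray over 11 cells = 5763  → 13.4732
row 10: Σ corner-gray over 11 cells = 6236  → 14.5790
Σ rows: total corner-gray = 61461  → 143.6886 mm³

143.689


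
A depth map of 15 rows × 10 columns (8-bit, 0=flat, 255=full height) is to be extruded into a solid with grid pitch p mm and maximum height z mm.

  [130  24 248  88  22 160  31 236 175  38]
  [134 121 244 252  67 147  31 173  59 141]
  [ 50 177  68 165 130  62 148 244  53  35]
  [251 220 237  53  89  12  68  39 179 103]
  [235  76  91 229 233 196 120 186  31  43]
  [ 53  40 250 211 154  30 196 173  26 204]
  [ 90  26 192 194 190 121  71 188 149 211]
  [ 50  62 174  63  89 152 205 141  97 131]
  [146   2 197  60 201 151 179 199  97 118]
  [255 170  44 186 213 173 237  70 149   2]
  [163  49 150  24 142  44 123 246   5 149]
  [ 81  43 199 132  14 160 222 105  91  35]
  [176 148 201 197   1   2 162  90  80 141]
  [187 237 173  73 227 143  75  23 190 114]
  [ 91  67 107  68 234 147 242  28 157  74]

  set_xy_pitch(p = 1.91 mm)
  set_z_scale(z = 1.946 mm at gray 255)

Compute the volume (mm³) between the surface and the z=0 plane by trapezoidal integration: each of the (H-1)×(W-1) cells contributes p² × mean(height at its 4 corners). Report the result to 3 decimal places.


452.184

height_mm = gray/255 × 1.946; cell vol = 1.91² × mean(4 corners)
unit = 1.91² × 1.946 / (4×255) = 0.00696 mm³ per gray-sum
row 0: Σ corner-gray over 9 cells = 4599  → 32.0091
row 1: Σ corner-gray over 9 cells = 4642  → 32.3083
row 2: Σ corner-gray over 9 cells = 4327  → 30.1159
row 3: Σ corner-gray over 9 cells = 4750  → 33.0600
row 4: Σ corner-gray over 9 cells = 5019  → 34.9323
row 5: Σ corner-gray over 9 cells = 4980  → 34.6608
row 6: Σ corner-gray over 9 cells = 4710  → 32.7816
row 7: Σ corner-gray over 9 cells = 4583  → 31.8977
row 8: Σ corner-gray over 9 cells = 5177  → 36.0319
row 9: Σ corner-gray over 9 cells = 4619  → 32.1483
row 10: Σ corner-gray over 9 cells = 3926  → 27.3250
row 11: Σ corner-gray over 9 cells = 4127  → 28.7239
row 12: Σ corner-gray over 9 cells = 4662  → 32.4475
row 13: Σ corner-gray over 9 cells = 4848  → 33.7421
Σ rows: total corner-gray = 64969  → 452.1844 mm³


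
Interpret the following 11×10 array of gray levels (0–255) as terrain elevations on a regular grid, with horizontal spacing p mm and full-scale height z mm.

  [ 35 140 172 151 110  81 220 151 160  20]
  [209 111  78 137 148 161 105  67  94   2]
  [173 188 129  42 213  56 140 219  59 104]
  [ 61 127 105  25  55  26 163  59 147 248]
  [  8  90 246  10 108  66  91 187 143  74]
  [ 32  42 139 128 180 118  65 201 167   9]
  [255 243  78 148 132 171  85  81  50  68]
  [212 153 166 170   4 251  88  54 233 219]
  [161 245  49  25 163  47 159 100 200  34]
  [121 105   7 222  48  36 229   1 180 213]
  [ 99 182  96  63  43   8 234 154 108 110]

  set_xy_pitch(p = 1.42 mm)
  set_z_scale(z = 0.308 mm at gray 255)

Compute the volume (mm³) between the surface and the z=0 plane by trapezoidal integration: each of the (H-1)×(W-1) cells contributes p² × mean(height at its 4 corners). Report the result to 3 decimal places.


height_mm = gray/255 × 0.308; cell vol = 1.42² × mean(4 corners)
unit = 1.42² × 0.308 / (4×255) = 0.000608874 mm³ per gray-sum
row 0: Σ corner-gray over 9 cells = 4438  → 2.7022
row 1: Σ corner-gray over 9 cells = 4382  → 2.6681
row 2: Σ corner-gray over 9 cells = 4092  → 2.4915
row 3: Σ corner-gray over 9 cells = 3687  → 2.2449
row 4: Σ corner-gray over 9 cells = 4085  → 2.4872
row 5: Σ corner-gray over 9 cells = 4420  → 2.6912
row 6: Σ corner-gray over 9 cells = 4968  → 3.0249
row 7: Σ corner-gray over 9 cells = 4840  → 2.9469
row 8: Σ corner-gray over 9 cells = 4161  → 2.5335
row 9: Σ corner-gray over 9 cells = 3975  → 2.4203
Σ rows: total corner-gray = 43048  → 26.2108 mm³

26.211


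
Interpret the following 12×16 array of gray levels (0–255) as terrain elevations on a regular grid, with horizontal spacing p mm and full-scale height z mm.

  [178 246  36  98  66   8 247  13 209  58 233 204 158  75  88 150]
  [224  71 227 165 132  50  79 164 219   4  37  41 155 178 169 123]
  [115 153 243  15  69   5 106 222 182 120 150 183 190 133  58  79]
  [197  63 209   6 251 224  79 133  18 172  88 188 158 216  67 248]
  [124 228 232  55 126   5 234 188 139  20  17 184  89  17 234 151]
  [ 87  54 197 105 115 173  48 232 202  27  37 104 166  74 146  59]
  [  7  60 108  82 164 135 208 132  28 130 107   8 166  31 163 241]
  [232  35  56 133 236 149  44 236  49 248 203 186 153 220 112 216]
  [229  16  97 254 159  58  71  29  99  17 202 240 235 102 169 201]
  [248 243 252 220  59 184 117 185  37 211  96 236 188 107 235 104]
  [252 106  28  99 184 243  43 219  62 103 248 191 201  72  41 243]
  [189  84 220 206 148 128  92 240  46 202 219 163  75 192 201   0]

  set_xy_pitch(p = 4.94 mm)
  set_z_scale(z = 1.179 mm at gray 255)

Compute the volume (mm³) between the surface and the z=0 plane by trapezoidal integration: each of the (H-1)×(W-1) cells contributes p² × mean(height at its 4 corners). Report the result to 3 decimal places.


2502.220

height_mm = gray/255 × 1.179; cell vol = 4.94² × mean(4 corners)
unit = 4.94² × 1.179 / (4×255) = 0.0282077 mm³ per gray-sum
row 0: Σ corner-gray over 15 cells = 7535  → 212.5449
row 1: Σ corner-gray over 15 cells = 7581  → 213.8425
row 2: Σ corner-gray over 15 cells = 8041  → 226.8180
row 3: Σ corner-gray over 15 cells = 8000  → 225.6615
row 4: Σ corner-gray over 15 cells = 7317  → 206.3957
row 5: Σ corner-gray over 15 cells = 6798  → 191.7559
row 6: Σ corner-gray over 15 cells = 7860  → 221.7124
row 7: Σ corner-gray over 15 cells = 8494  → 239.5961
row 8: Σ corner-gray over 15 cells = 9018  → 254.3770
row 9: Σ corner-gray over 15 cells = 9267  → 261.4007
row 10: Σ corner-gray over 15 cells = 8796  → 248.1148
Σ rows: total corner-gray = 88707  → 2502.2196 mm³


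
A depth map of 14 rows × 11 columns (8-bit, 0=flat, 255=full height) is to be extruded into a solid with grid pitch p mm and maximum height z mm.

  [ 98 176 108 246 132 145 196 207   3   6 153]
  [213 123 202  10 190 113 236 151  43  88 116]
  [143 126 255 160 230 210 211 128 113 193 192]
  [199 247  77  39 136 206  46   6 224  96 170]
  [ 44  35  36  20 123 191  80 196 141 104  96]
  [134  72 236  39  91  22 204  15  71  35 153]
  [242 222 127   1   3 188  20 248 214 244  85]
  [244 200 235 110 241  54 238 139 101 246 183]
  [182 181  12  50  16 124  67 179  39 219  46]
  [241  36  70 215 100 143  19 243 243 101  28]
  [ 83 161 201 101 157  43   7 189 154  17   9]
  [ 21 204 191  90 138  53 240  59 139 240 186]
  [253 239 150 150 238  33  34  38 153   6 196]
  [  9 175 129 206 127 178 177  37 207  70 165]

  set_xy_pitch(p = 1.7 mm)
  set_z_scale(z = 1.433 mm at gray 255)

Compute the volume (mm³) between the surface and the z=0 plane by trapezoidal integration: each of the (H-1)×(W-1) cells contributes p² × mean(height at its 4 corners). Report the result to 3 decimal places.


height_mm = gray/255 × 1.433; cell vol = 1.7² × mean(4 corners)
unit = 1.7² × 1.433 / (4×255) = 0.00406017 mm³ per gray-sum
row 0: Σ corner-gray over 10 cells = 5330  → 21.6407
row 1: Σ corner-gray over 10 cells = 6228  → 25.2867
row 2: Σ corner-gray over 10 cells = 6110  → 24.8076
row 3: Σ corner-gray over 10 cells = 4515  → 18.3317
row 4: Σ corner-gray over 10 cells = 3849  → 15.6276
row 5: Σ corner-gray over 10 cells = 4718  → 19.1559
row 6: Σ corner-gray over 10 cells = 6416  → 26.0500
row 7: Σ corner-gray over 10 cells = 5557  → 22.5623
row 8: Σ corner-gray over 10 cells = 4611  → 18.7214
row 9: Σ corner-gray over 10 cells = 4761  → 19.3305
row 10: Σ corner-gray over 10 cells = 5067  → 20.5729
row 11: Σ corner-gray over 10 cells = 5446  → 22.1117
row 12: Σ corner-gray over 10 cells = 5317  → 21.5879
Σ rows: total corner-gray = 67925  → 275.7868 mm³

275.787


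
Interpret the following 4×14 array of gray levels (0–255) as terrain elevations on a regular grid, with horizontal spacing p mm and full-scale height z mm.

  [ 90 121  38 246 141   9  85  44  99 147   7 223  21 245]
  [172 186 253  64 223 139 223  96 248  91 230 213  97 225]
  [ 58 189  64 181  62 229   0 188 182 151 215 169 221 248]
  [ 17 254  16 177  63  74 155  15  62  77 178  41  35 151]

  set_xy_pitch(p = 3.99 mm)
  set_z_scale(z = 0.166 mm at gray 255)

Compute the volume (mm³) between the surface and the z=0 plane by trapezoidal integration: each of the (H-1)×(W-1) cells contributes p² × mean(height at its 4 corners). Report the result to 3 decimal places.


height_mm = gray/255 × 0.166; cell vol = 3.99² × mean(4 corners)
unit = 3.99² × 0.166 / (4×255) = 0.00259092 mm³ per gray-sum
row 0: Σ corner-gray over 13 cells = 7220  → 18.7064
row 1: Σ corner-gray over 13 cells = 8531  → 22.1031
row 2: Σ corner-gray over 13 cells = 6470  → 16.7632
Σ rows: total corner-gray = 22221  → 57.5728 mm³

57.573


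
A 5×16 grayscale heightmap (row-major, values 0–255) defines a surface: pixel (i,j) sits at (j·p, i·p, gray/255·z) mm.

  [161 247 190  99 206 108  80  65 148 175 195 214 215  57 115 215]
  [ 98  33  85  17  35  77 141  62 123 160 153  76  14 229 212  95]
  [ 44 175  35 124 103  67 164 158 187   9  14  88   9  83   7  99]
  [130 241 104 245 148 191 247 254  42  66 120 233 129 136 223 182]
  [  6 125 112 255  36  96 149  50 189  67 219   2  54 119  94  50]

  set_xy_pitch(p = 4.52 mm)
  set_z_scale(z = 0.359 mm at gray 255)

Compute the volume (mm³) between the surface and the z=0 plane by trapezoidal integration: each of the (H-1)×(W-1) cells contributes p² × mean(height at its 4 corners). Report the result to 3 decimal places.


height_mm = gray/255 × 0.359; cell vol = 4.52² × mean(4 corners)
unit = 4.52² × 0.359 / (4×255) = 0.0071907 mm³ per gray-sum
row 0: Σ corner-gray over 15 cells = 7631  → 54.8722
row 1: Σ corner-gray over 15 cells = 5616  → 40.3830
row 2: Σ corner-gray over 15 cells = 7659  → 55.0736
row 3: Σ corner-gray over 15 cells = 8260  → 59.3952
Σ rows: total corner-gray = 29166  → 209.7239 mm³

209.724


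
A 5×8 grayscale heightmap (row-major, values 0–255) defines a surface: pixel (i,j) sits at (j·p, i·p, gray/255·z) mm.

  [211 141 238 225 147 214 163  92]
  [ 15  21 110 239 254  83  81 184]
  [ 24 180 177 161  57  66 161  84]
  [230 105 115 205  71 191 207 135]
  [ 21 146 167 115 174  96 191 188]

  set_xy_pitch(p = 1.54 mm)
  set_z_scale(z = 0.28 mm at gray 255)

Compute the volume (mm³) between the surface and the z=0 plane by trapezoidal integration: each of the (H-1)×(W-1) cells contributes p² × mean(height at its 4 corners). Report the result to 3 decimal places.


height_mm = gray/255 × 0.28; cell vol = 1.54² × mean(4 corners)
unit = 1.54² × 0.28 / (4×255) = 0.000651027 mm³ per gray-sum
row 0: Σ corner-gray over 7 cells = 4334  → 2.8216
row 1: Σ corner-gray over 7 cells = 3487  → 2.2701
row 2: Σ corner-gray over 7 cells = 3865  → 2.5162
row 3: Σ corner-gray over 7 cells = 4140  → 2.6953
Σ rows: total corner-gray = 15826  → 10.3032 mm³

10.303


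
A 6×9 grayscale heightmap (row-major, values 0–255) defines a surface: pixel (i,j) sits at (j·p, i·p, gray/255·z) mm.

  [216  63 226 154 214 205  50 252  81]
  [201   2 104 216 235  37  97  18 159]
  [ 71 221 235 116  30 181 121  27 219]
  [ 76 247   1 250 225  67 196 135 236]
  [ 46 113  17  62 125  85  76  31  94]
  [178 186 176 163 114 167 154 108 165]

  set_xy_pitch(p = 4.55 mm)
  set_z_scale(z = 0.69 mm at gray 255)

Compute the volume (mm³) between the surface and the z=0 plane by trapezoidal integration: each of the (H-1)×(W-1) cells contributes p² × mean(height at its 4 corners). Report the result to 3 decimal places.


height_mm = gray/255 × 0.69; cell vol = 4.55² × mean(4 corners)
unit = 4.55² × 0.69 / (4×255) = 0.0140046 mm³ per gray-sum
row 0: Σ corner-gray over 8 cells = 4403  → 61.6624
row 1: Σ corner-gray over 8 cells = 3930  → 55.0382
row 2: Σ corner-gray over 8 cells = 4706  → 65.9058
row 3: Σ corner-gray over 8 cells = 3712  → 51.9852
row 4: Σ corner-gray over 8 cells = 3637  → 50.9348
Σ rows: total corner-gray = 20388  → 285.5264 mm³

285.526


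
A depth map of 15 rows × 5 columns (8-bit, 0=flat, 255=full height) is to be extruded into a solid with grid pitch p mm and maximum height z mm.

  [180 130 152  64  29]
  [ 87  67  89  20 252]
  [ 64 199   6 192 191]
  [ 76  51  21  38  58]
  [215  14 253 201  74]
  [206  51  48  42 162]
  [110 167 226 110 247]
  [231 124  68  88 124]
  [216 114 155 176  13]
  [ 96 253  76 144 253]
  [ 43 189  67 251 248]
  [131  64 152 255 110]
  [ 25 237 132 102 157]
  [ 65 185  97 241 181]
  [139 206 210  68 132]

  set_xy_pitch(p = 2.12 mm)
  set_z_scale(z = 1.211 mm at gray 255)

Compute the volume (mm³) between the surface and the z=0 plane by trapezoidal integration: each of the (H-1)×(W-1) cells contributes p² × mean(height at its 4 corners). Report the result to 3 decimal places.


156.185

height_mm = gray/255 × 1.211; cell vol = 2.12² × mean(4 corners)
unit = 2.12² × 1.211 / (4×255) = 0.005336 mm³ per gray-sum
row 0: Σ corner-gray over 4 cells = 1592  → 8.4949
row 1: Σ corner-gray over 4 cells = 1740  → 9.2846
row 2: Σ corner-gray over 4 cells = 1403  → 7.4864
row 3: Σ corner-gray over 4 cells = 1579  → 8.4255
row 4: Σ corner-gray over 4 cells = 1875  → 10.0050
row 5: Σ corner-gray over 4 cells = 2013  → 10.7414
row 6: Σ corner-gray over 4 cells = 2278  → 12.1554
row 7: Σ corner-gray over 4 cells = 2034  → 10.8534
row 8: Σ corner-gray over 4 cells = 2414  → 12.8811
row 9: Σ corner-gray over 4 cells = 2600  → 13.8736
row 10: Σ corner-gray over 4 cells = 2488  → 13.2760
row 11: Σ corner-gray over 4 cells = 2307  → 12.3101
row 12: Σ corner-gray over 4 cells = 2416  → 12.8918
row 13: Σ corner-gray over 4 cells = 2531  → 13.5054
Σ rows: total corner-gray = 29270  → 156.1847 mm³


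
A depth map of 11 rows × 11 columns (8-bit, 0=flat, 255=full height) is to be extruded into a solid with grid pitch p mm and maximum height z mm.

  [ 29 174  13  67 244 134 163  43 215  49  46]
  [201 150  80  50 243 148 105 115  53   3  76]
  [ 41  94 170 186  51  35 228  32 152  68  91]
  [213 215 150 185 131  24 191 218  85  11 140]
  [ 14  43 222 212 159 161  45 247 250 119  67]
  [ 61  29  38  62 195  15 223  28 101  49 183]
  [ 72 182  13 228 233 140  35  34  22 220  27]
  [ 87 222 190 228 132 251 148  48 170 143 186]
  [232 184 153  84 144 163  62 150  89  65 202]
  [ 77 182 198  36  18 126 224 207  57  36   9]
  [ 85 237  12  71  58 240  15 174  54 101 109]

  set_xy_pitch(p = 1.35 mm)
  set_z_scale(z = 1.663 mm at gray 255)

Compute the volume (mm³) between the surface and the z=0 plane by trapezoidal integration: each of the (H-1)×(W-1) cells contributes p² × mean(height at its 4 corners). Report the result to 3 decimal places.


height_mm = gray/255 × 1.663; cell vol = 1.35² × mean(4 corners)
unit = 1.35² × 1.663 / (4×255) = 0.00297139 mm³ per gray-sum
row 0: Σ corner-gray over 10 cells = 4450  → 13.2227
row 1: Σ corner-gray over 10 cells = 4335  → 12.8810
row 2: Σ corner-gray over 10 cells = 4937  → 14.6698
row 3: Σ corner-gray over 10 cells = 5770  → 17.1449
row 4: Σ corner-gray over 10 cells = 4721  → 14.0279
row 5: Σ corner-gray over 10 cells = 4037  → 11.9955
row 6: Σ corner-gray over 10 cells = 5650  → 16.7884
row 7: Σ corner-gray over 10 cells = 5959  → 17.7065
row 8: Σ corner-gray over 10 cells = 4876  → 14.4885
row 9: Σ corner-gray over 10 cells = 4372  → 12.9909
Σ rows: total corner-gray = 49107  → 145.9160 mm³

145.916


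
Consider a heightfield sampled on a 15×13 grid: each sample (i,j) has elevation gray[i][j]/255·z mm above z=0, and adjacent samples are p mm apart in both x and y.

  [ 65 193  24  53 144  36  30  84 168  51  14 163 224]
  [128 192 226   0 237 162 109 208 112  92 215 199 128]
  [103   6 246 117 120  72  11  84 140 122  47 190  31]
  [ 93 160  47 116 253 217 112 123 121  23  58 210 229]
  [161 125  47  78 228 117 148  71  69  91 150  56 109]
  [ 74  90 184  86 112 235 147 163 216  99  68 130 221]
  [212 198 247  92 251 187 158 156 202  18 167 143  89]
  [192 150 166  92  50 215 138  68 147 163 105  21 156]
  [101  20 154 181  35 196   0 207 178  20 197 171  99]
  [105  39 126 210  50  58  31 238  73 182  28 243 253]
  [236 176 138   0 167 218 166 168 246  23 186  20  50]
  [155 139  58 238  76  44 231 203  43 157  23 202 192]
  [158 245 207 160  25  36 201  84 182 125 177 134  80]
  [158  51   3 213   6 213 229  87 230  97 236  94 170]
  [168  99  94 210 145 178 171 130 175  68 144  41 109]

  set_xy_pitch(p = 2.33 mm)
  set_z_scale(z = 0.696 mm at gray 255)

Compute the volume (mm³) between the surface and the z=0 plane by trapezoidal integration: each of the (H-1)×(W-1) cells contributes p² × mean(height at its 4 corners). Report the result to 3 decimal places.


325.626

height_mm = gray/255 × 0.696; cell vol = 2.33² × mean(4 corners)
unit = 2.33² × 0.696 / (4×255) = 0.00370443 mm³ per gray-sum
row 0: Σ corner-gray over 12 cells = 5969  → 22.1117
row 1: Σ corner-gray over 12 cells = 6204  → 22.9823
row 2: Σ corner-gray over 12 cells = 5646  → 20.9152
row 3: Σ corner-gray over 12 cells = 5832  → 21.6042
row 4: Σ corner-gray over 12 cells = 5985  → 22.1710
row 5: Σ corner-gray over 12 cells = 7294  → 27.0201
row 6: Σ corner-gray over 12 cells = 6917  → 25.6235
row 7: Σ corner-gray over 12 cells = 5896  → 21.8413
row 8: Σ corner-gray over 12 cells = 5832  → 21.6042
row 9: Σ corner-gray over 12 cells = 6216  → 23.0267
row 10: Σ corner-gray over 12 cells = 6477  → 23.9936
row 11: Σ corner-gray over 12 cells = 6565  → 24.3196
row 12: Σ corner-gray over 12 cells = 6636  → 24.5826
row 13: Σ corner-gray over 12 cells = 6433  → 23.8306
Σ rows: total corner-gray = 87902  → 325.6264 mm³


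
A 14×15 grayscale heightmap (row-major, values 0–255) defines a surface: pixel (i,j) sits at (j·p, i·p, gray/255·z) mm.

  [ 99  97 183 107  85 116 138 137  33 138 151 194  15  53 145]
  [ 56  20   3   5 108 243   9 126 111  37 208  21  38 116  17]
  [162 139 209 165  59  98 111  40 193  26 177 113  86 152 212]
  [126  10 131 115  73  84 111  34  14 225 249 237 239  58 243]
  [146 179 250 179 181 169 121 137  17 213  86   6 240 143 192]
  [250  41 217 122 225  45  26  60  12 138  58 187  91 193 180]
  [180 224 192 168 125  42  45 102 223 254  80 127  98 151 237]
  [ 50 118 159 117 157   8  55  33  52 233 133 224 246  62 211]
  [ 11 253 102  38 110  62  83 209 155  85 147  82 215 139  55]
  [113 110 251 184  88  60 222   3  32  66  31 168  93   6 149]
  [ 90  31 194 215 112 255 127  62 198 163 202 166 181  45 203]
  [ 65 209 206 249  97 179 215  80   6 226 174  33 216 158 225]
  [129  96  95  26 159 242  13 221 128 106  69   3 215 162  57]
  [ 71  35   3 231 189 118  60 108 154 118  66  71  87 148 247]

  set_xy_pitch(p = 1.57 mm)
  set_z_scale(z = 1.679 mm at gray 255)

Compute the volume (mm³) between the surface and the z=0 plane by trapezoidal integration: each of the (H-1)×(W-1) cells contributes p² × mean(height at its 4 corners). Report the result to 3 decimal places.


height_mm = gray/255 × 1.679; cell vol = 1.57² × mean(4 corners)
unit = 1.57² × 1.679 / (4×255) = 0.00405742 mm³ per gray-sum
row 0: Σ corner-gray over 14 cells = 5301  → 21.5084
row 1: Σ corner-gray over 14 cells = 5673  → 23.0177
row 2: Σ corner-gray over 14 cells = 7039  → 28.5602
row 3: Σ corner-gray over 14 cells = 7709  → 31.2786
row 4: Σ corner-gray over 14 cells = 7440  → 30.1872
row 5: Σ corner-gray over 14 cells = 7339  → 29.7774
row 6: Σ corner-gray over 14 cells = 7534  → 30.5686
row 7: Σ corner-gray over 14 cells = 6881  → 27.9191
row 8: Σ corner-gray over 14 cells = 6316  → 25.6267
row 9: Σ corner-gray over 14 cells = 7085  → 28.7468
row 10: Σ corner-gray over 14 cells = 8581  → 34.8167
row 11: Σ corner-gray over 14 cells = 7642  → 31.0068
row 12: Σ corner-gray over 14 cells = 6350  → 25.7646
Σ rows: total corner-gray = 90890  → 368.7788 mm³

368.779


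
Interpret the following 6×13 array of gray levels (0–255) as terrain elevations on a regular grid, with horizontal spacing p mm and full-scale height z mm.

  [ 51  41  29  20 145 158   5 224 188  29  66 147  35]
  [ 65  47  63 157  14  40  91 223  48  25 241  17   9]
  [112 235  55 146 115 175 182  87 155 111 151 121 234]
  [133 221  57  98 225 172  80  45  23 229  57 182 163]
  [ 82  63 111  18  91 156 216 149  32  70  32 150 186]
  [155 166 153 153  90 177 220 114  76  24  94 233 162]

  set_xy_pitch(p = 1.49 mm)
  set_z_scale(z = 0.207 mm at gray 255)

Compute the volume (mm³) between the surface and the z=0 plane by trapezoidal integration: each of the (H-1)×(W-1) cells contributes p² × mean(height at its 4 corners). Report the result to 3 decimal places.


12.336

height_mm = gray/255 × 0.207; cell vol = 1.49² × mean(4 corners)
unit = 1.49² × 0.207 / (4×255) = 0.00045055 mm³ per gray-sum
row 0: Σ corner-gray over 12 cells = 4196  → 1.8905
row 1: Σ corner-gray over 12 cells = 5418  → 2.4411
row 2: Σ corner-gray over 12 cells = 6486  → 2.9223
row 3: Σ corner-gray over 12 cells = 5518  → 2.4861
row 4: Σ corner-gray over 12 cells = 5761  → 2.5956
Σ rows: total corner-gray = 27379  → 12.3356 mm³


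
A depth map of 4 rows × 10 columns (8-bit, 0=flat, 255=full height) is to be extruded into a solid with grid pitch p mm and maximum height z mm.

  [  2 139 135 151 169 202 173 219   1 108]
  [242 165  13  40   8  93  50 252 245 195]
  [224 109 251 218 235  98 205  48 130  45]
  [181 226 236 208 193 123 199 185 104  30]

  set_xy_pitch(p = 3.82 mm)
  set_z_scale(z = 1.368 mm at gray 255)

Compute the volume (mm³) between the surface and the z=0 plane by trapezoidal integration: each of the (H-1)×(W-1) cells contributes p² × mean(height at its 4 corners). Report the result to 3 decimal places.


height_mm = gray/255 × 1.368; cell vol = 3.82² × mean(4 corners)
unit = 3.82² × 1.368 / (4×255) = 0.019571 mm³ per gray-sum
row 0: Σ corner-gray over 9 cells = 4657  → 91.1421
row 1: Σ corner-gray over 9 cells = 5026  → 98.3638
row 2: Σ corner-gray over 9 cells = 6016  → 117.7390
Σ rows: total corner-gray = 15699  → 307.2449 mm³

307.245


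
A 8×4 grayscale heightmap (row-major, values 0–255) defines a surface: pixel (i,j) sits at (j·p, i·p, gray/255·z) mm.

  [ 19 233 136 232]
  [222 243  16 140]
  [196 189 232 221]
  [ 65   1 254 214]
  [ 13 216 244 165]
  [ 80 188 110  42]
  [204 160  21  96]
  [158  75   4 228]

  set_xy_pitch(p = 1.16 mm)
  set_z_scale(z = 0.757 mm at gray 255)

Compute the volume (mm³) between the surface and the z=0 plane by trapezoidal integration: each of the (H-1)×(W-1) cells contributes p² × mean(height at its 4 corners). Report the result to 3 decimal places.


height_mm = gray/255 × 0.757; cell vol = 1.16² × mean(4 corners)
unit = 1.16² × 0.757 / (4×255) = 0.000998646 mm³ per gray-sum
row 0: Σ corner-gray over 3 cells = 1869  → 1.8665
row 1: Σ corner-gray over 3 cells = 2139  → 2.1361
row 2: Σ corner-gray over 3 cells = 2048  → 2.0452
row 3: Σ corner-gray over 3 cells = 1887  → 1.8844
row 4: Σ corner-gray over 3 cells = 1816  → 1.8135
row 5: Σ corner-gray over 3 cells = 1380  → 1.3781
row 6: Σ corner-gray over 3 cells = 1206  → 1.2044
Σ rows: total corner-gray = 12345  → 12.3283 mm³

12.328


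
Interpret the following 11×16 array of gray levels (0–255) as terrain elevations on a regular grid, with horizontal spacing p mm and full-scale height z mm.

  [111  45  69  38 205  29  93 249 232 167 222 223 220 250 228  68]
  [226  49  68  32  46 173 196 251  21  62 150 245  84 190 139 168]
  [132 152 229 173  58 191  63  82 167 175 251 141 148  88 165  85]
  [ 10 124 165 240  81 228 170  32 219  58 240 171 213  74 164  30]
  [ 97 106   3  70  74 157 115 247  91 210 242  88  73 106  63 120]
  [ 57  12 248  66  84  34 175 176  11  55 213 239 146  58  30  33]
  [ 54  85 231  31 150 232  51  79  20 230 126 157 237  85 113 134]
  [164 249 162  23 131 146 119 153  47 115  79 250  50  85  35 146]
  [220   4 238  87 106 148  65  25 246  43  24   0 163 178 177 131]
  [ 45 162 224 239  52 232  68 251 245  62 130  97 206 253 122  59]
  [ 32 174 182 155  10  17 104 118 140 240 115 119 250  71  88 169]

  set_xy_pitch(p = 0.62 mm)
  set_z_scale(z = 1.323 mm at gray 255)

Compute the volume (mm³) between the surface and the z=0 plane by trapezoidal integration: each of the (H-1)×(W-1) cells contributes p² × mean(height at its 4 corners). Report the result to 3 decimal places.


height_mm = gray/255 × 1.323; cell vol = 0.62² × mean(4 corners)
unit = 0.62² × 1.323 / (4×255) = 0.000498589 mm³ per gray-sum
row 0: Σ corner-gray over 15 cells = 8525  → 4.2505
row 1: Σ corner-gray over 15 cells = 8189  → 4.0829
row 2: Σ corner-gray over 15 cells = 8781  → 4.3781
row 3: Σ corner-gray over 15 cells = 7905  → 3.9413
row 4: Σ corner-gray over 15 cells = 6691  → 3.3361
row 5: Σ corner-gray over 15 cells = 7026  → 3.5031
row 6: Σ corner-gray over 15 cells = 7440  → 3.7095
row 7: Σ corner-gray over 15 cells = 6957  → 3.4687
row 8: Σ corner-gray over 15 cells = 8149  → 4.0630
row 9: Σ corner-gray over 15 cells = 8557  → 4.2664
Σ rows: total corner-gray = 78220  → 38.9997 mm³

39.000


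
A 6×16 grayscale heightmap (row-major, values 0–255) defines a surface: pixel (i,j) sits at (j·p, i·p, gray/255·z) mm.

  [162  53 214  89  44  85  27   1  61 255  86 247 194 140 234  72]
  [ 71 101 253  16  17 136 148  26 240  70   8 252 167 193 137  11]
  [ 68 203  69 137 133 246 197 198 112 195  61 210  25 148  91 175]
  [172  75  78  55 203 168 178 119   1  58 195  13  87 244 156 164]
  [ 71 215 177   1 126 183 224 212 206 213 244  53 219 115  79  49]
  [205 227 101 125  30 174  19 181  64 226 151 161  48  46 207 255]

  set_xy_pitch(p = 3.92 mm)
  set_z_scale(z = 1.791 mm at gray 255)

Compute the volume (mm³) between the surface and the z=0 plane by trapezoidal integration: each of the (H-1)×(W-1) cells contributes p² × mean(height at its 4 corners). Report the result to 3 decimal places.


1078.724

height_mm = gray/255 × 1.791; cell vol = 3.92² × mean(4 corners)
unit = 3.92² × 1.791 / (4×255) = 0.0269816 mm³ per gray-sum
row 0: Σ corner-gray over 15 cells = 7304  → 197.0735
row 1: Σ corner-gray over 15 cells = 7903  → 213.2355
row 2: Σ corner-gray over 15 cells = 7889  → 212.8578
row 3: Σ corner-gray over 15 cells = 8250  → 222.5981
row 4: Σ corner-gray over 15 cells = 8634  → 232.9591
Σ rows: total corner-gray = 39980  → 1078.7240 mm³


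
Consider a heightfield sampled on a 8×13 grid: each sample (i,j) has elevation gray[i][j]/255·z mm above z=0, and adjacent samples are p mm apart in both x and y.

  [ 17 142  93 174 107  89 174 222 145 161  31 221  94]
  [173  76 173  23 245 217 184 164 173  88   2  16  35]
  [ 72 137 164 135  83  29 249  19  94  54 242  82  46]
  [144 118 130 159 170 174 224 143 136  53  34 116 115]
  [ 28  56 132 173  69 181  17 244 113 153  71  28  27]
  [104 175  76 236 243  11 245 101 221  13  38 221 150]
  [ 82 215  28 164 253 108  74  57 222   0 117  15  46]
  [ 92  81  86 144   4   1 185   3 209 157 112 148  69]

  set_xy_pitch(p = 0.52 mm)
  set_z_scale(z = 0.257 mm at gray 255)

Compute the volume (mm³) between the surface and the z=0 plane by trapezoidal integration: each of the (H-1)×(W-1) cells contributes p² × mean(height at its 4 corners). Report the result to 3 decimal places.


height_mm = gray/255 × 0.257; cell vol = 0.52² × mean(4 corners)
unit = 0.52² × 0.257 / (4×255) = 6.81302e-05 mm³ per gray-sum
row 0: Σ corner-gray over 12 cells = 6159  → 0.4196
row 1: Σ corner-gray over 12 cells = 5624  → 0.3832
row 2: Σ corner-gray over 12 cells = 5867  → 0.3997
row 3: Σ corner-gray over 12 cells = 5702  → 0.3885
row 4: Σ corner-gray over 12 cells = 5943  → 0.4049
row 5: Σ corner-gray over 12 cells = 6048  → 0.4121
row 6: Σ corner-gray over 12 cells = 5055  → 0.3444
Σ rows: total corner-gray = 40398  → 2.7523 mm³

2.752


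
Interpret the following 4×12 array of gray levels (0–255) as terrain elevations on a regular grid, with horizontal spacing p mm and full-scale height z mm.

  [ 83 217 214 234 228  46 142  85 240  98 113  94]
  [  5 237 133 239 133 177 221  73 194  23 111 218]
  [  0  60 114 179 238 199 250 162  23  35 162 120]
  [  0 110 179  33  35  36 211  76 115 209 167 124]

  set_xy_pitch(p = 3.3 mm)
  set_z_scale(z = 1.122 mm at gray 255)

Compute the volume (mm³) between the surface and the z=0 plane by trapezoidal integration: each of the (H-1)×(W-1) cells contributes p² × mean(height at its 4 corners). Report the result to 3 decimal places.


220.593

height_mm = gray/255 × 1.122; cell vol = 3.3² × mean(4 corners)
unit = 3.3² × 1.122 / (4×255) = 0.011979 mm³ per gray-sum
row 0: Σ corner-gray over 11 cells = 6716  → 80.4510
row 1: Σ corner-gray over 11 cells = 6269  → 75.0964
row 2: Σ corner-gray over 11 cells = 5430  → 65.0460
Σ rows: total corner-gray = 18415  → 220.5933 mm³


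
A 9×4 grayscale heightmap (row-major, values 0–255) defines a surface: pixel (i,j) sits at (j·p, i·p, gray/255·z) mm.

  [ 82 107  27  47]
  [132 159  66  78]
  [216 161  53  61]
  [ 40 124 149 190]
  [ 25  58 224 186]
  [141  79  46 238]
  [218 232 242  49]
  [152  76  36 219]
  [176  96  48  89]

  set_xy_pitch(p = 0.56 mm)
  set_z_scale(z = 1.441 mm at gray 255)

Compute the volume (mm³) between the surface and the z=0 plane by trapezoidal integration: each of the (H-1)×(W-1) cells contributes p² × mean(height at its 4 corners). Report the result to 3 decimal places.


5.166

height_mm = gray/255 × 1.441; cell vol = 0.56² × mean(4 corners)
unit = 0.56² × 1.441 / (4×255) = 0.000443037 mm³ per gray-sum
row 0: Σ corner-gray over 3 cells = 1057  → 0.4683
row 1: Σ corner-gray over 3 cells = 1365  → 0.6047
row 2: Σ corner-gray over 3 cells = 1481  → 0.6561
row 3: Σ corner-gray over 3 cells = 1551  → 0.6872
row 4: Σ corner-gray over 3 cells = 1404  → 0.6220
row 5: Σ corner-gray over 3 cells = 1844  → 0.8170
row 6: Σ corner-gray over 3 cells = 1810  → 0.8019
row 7: Σ corner-gray over 3 cells = 1148  → 0.5086
Σ rows: total corner-gray = 11660  → 5.1658 mm³


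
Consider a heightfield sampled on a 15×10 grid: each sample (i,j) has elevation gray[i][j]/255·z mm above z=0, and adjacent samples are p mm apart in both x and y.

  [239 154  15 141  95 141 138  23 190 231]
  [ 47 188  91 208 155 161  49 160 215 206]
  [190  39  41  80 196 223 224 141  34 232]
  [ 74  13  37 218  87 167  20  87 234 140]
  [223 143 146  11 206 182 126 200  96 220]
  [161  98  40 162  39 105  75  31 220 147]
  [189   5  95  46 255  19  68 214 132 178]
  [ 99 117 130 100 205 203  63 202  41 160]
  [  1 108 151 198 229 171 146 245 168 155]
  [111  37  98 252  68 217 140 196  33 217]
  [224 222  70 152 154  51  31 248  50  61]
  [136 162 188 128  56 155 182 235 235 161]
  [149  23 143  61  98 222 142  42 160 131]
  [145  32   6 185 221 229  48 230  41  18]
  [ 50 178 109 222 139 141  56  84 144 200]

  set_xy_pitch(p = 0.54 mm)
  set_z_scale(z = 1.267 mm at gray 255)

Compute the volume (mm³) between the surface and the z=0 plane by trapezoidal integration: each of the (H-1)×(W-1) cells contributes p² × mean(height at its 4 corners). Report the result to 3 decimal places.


23.985

height_mm = gray/255 × 1.267; cell vol = 0.54² × mean(4 corners)
unit = 0.54² × 1.267 / (4×255) = 0.000362213 mm³ per gray-sum
row 0: Σ corner-gray over 9 cells = 4971  → 1.8006
row 1: Σ corner-gray over 9 cells = 5085  → 1.8419
row 2: Σ corner-gray over 9 cells = 4318  → 1.5640
row 3: Σ corner-gray over 9 cells = 4603  → 1.6673
row 4: Σ corner-gray over 9 cells = 4511  → 1.6339
row 5: Σ corner-gray over 9 cells = 3883  → 1.4065
row 6: Σ corner-gray over 9 cells = 4416  → 1.5995
row 7: Σ corner-gray over 9 cells = 5369  → 1.9447
row 8: Σ corner-gray over 9 cells = 5398  → 1.9552
row 9: Σ corner-gray over 9 cells = 4651  → 1.6847
row 10: Σ corner-gray over 9 cells = 5220  → 1.8908
row 11: Σ corner-gray over 9 cells = 5041  → 1.8259
row 12: Σ corner-gray over 9 cells = 4209  → 1.5246
row 13: Σ corner-gray over 9 cells = 4543  → 1.6455
Σ rows: total corner-gray = 66218  → 23.9850 mm³
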